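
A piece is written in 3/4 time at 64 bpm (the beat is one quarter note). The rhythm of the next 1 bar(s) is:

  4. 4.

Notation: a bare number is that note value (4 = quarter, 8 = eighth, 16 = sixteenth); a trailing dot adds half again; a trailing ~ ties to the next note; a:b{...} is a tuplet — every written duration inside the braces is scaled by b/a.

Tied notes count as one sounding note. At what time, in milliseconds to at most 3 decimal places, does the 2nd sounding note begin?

note 2 onset = 3/2b = 1406.25ms

1. 0.0ms @ 0 + 1406.25ms (3/2)
2. 1406.25ms @ 3/2 + 1406.25ms (3/2)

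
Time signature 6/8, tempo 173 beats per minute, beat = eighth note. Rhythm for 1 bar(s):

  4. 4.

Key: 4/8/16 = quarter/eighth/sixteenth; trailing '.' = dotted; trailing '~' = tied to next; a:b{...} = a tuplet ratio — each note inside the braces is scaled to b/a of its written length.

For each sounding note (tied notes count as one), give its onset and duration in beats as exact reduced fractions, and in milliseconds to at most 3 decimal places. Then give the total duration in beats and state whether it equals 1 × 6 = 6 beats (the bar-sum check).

1) 0.0ms=0b +1040.462ms=3b
2) 1040.462ms=3b +1040.462ms=3b
Σ=6b of 6 (173bpm 6/8) — PASS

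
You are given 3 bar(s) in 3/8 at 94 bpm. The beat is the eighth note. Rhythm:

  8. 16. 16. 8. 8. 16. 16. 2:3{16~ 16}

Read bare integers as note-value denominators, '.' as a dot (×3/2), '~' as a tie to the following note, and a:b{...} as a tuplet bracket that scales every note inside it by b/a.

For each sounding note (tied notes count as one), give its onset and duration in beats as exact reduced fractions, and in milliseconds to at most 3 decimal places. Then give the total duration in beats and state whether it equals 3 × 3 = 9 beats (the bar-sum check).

1) 0.0ms=0b +957.447ms=3/2b
2) 957.447ms=3/2b +478.723ms=3/4b
3) 1436.17ms=9/4b +478.723ms=3/4b
4) 1914.894ms=3b +957.447ms=3/2b
5) 2872.34ms=9/2b +957.447ms=3/2b
6) 3829.787ms=6b +478.723ms=3/4b
7) 4308.511ms=27/4b +478.723ms=3/4b
8) 4787.234ms=15/2b +957.447ms=3/2b
Σ=9b of 9 (94bpm 3/8) — PASS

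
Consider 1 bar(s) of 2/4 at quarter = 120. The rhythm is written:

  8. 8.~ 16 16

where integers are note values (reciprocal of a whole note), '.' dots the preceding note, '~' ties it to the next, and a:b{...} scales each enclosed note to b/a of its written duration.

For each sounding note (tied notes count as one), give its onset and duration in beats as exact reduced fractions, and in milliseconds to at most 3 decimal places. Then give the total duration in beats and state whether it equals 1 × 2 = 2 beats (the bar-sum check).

1) 0.0ms=0b +375.0ms=3/4b
2) 375.0ms=3/4b +500.0ms=1b
3) 875.0ms=7/4b +125.0ms=1/4b
Σ=2b of 2 (120bpm 2/4) — PASS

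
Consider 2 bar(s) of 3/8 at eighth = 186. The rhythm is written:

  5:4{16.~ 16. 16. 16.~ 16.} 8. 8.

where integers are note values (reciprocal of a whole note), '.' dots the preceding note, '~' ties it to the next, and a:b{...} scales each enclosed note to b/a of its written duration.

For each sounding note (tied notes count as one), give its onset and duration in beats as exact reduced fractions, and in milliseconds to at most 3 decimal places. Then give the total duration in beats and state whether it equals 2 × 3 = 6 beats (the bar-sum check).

1) 0.0ms=0b +387.097ms=6/5b
2) 387.097ms=6/5b +193.548ms=3/5b
3) 580.645ms=9/5b +387.097ms=6/5b
4) 967.742ms=3b +483.871ms=3/2b
5) 1451.613ms=9/2b +483.871ms=3/2b
Σ=6b of 6 (186bpm 3/8) — PASS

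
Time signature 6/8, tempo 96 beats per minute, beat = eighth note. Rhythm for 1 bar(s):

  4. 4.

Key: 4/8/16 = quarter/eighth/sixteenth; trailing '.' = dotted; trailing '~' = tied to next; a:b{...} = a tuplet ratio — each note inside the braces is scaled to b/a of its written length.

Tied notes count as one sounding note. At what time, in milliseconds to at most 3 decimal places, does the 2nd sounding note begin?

1. 0.0ms @ 0 + 1875.0ms (3)
2. 1875.0ms @ 3 + 1875.0ms (3)

note 2 onset = 3b = 1875.0ms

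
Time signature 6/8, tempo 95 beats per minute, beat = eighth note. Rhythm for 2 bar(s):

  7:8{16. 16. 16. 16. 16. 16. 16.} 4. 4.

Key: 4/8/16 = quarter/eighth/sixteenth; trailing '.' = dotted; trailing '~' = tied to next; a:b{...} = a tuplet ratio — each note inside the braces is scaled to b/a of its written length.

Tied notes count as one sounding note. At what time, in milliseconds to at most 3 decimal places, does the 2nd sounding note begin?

1. 0.0ms @ 0 + 541.353ms (6/7)
2. 541.353ms @ 6/7 + 541.353ms (6/7)
3. 1082.707ms @ 12/7 + 541.353ms (6/7)
4. 1624.06ms @ 18/7 + 541.353ms (6/7)
5. 2165.414ms @ 24/7 + 541.353ms (6/7)
6. 2706.767ms @ 30/7 + 541.353ms (6/7)
7. 3248.12ms @ 36/7 + 541.353ms (6/7)
8. 3789.474ms @ 6 + 1894.737ms (3)
9. 5684.211ms @ 9 + 1894.737ms (3)

note 2 onset = 6/7b = 541.353ms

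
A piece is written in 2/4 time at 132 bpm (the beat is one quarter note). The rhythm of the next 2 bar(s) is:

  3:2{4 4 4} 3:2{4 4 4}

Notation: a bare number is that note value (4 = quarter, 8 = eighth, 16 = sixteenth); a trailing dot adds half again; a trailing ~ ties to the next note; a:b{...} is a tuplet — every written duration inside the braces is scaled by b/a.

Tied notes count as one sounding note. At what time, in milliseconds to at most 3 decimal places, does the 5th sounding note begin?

note 5 onset = 8/3b = 1212.121ms

1. 0.0ms @ 0 + 303.03ms (2/3)
2. 303.03ms @ 2/3 + 303.03ms (2/3)
3. 606.061ms @ 4/3 + 303.03ms (2/3)
4. 909.091ms @ 2 + 303.03ms (2/3)
5. 1212.121ms @ 8/3 + 303.03ms (2/3)
6. 1515.152ms @ 10/3 + 303.03ms (2/3)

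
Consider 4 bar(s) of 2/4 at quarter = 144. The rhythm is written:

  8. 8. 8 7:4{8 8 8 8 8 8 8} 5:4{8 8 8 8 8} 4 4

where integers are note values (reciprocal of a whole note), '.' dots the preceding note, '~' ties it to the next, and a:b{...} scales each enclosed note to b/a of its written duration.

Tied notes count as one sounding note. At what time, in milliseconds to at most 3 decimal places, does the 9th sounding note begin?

note 9 onset = 24/7b = 1428.571ms

1. 0.0ms @ 0 + 312.5ms (3/4)
2. 312.5ms @ 3/4 + 312.5ms (3/4)
3. 625.0ms @ 3/2 + 208.333ms (1/2)
4. 833.333ms @ 2 + 119.048ms (2/7)
5. 952.381ms @ 16/7 + 119.048ms (2/7)
6. 1071.429ms @ 18/7 + 119.048ms (2/7)
7. 1190.476ms @ 20/7 + 119.048ms (2/7)
8. 1309.524ms @ 22/7 + 119.048ms (2/7)
9. 1428.571ms @ 24/7 + 119.048ms (2/7)
10. 1547.619ms @ 26/7 + 119.048ms (2/7)
11. 1666.667ms @ 4 + 166.667ms (2/5)
12. 1833.333ms @ 22/5 + 166.667ms (2/5)
13. 2000.0ms @ 24/5 + 166.667ms (2/5)
14. 2166.667ms @ 26/5 + 166.667ms (2/5)
15. 2333.333ms @ 28/5 + 166.667ms (2/5)
16. 2500.0ms @ 6 + 416.667ms (1)
17. 2916.667ms @ 7 + 416.667ms (1)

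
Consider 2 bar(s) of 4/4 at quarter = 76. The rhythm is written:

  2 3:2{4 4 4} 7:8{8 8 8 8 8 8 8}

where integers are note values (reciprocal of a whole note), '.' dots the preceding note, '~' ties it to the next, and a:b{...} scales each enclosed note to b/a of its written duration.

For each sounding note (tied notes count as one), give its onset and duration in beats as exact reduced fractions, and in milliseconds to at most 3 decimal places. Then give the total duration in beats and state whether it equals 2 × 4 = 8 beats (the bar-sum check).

1) 0.0ms=0b +1578.947ms=2b
2) 1578.947ms=2b +526.316ms=2/3b
3) 2105.263ms=8/3b +526.316ms=2/3b
4) 2631.579ms=10/3b +526.316ms=2/3b
5) 3157.895ms=4b +451.128ms=4/7b
6) 3609.023ms=32/7b +451.128ms=4/7b
7) 4060.15ms=36/7b +451.128ms=4/7b
8) 4511.278ms=40/7b +451.128ms=4/7b
9) 4962.406ms=44/7b +451.128ms=4/7b
10) 5413.534ms=48/7b +451.128ms=4/7b
11) 5864.662ms=52/7b +451.128ms=4/7b
Σ=8b of 8 (76bpm 4/4) — PASS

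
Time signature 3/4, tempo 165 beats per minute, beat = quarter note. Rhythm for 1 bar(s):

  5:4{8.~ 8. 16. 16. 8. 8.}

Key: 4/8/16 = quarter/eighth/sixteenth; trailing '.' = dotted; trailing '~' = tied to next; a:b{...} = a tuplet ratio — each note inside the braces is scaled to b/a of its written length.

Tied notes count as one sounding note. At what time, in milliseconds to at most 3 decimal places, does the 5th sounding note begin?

1. 0.0ms @ 0 + 436.364ms (6/5)
2. 436.364ms @ 6/5 + 109.091ms (3/10)
3. 545.455ms @ 3/2 + 109.091ms (3/10)
4. 654.545ms @ 9/5 + 218.182ms (3/5)
5. 872.727ms @ 12/5 + 218.182ms (3/5)

note 5 onset = 12/5b = 872.727ms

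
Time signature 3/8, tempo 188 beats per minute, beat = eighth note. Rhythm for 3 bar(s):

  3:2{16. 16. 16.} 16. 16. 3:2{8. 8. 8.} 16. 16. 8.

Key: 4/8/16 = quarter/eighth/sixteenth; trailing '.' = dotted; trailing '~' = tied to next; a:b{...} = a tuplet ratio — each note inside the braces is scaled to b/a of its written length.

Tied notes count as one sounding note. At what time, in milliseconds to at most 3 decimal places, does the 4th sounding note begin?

1. 0.0ms @ 0 + 159.574ms (1/2)
2. 159.574ms @ 1/2 + 159.574ms (1/2)
3. 319.149ms @ 1 + 159.574ms (1/2)
4. 478.723ms @ 3/2 + 239.362ms (3/4)
5. 718.085ms @ 9/4 + 239.362ms (3/4)
6. 957.447ms @ 3 + 319.149ms (1)
7. 1276.596ms @ 4 + 319.149ms (1)
8. 1595.745ms @ 5 + 319.149ms (1)
9. 1914.894ms @ 6 + 239.362ms (3/4)
10. 2154.255ms @ 27/4 + 239.362ms (3/4)
11. 2393.617ms @ 15/2 + 478.723ms (3/2)

note 4 onset = 3/2b = 478.723ms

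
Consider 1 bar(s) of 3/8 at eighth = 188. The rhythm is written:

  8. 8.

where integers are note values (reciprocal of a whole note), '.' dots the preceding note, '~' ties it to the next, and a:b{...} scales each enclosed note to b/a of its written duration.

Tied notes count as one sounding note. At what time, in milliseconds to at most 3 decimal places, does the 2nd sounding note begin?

1. 0.0ms @ 0 + 478.723ms (3/2)
2. 478.723ms @ 3/2 + 478.723ms (3/2)

note 2 onset = 3/2b = 478.723ms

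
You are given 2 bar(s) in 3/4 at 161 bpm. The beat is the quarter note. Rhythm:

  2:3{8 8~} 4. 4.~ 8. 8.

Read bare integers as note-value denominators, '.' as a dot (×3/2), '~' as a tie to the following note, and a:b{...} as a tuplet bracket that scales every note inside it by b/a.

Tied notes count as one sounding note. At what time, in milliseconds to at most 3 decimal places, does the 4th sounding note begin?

1. 0.0ms @ 0 + 279.503ms (3/4)
2. 279.503ms @ 3/4 + 838.509ms (9/4)
3. 1118.012ms @ 3 + 838.509ms (9/4)
4. 1956.522ms @ 21/4 + 279.503ms (3/4)

note 4 onset = 21/4b = 1956.522ms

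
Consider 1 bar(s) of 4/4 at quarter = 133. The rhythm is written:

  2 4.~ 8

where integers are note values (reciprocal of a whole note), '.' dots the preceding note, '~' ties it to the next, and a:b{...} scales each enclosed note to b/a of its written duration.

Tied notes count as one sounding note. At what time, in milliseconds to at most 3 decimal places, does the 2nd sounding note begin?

1. 0.0ms @ 0 + 902.256ms (2)
2. 902.256ms @ 2 + 902.256ms (2)

note 2 onset = 2b = 902.256ms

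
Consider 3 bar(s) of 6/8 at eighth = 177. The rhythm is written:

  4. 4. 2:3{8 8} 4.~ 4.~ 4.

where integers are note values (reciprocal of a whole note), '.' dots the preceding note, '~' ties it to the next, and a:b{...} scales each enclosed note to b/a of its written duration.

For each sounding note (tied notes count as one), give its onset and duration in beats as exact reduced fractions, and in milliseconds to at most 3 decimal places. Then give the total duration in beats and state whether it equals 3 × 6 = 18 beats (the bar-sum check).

1) 0.0ms=0b +1016.949ms=3b
2) 1016.949ms=3b +1016.949ms=3b
3) 2033.898ms=6b +508.475ms=3/2b
4) 2542.373ms=15/2b +508.475ms=3/2b
5) 3050.847ms=9b +3050.847ms=9b
Σ=18b of 18 (177bpm 6/8) — PASS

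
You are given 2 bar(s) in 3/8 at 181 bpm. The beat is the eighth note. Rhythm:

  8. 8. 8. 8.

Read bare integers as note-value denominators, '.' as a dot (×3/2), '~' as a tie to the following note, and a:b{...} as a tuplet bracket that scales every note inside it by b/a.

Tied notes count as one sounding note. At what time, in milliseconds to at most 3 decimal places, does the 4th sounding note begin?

note 4 onset = 9/2b = 1491.713ms

1. 0.0ms @ 0 + 497.238ms (3/2)
2. 497.238ms @ 3/2 + 497.238ms (3/2)
3. 994.475ms @ 3 + 497.238ms (3/2)
4. 1491.713ms @ 9/2 + 497.238ms (3/2)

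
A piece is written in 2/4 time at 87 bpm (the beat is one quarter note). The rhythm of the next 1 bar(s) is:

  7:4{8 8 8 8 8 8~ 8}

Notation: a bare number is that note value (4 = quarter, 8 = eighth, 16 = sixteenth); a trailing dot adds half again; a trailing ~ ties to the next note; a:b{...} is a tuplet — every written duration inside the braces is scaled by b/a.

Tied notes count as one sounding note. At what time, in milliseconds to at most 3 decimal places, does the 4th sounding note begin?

note 4 onset = 6/7b = 591.133ms

1. 0.0ms @ 0 + 197.044ms (2/7)
2. 197.044ms @ 2/7 + 197.044ms (2/7)
3. 394.089ms @ 4/7 + 197.044ms (2/7)
4. 591.133ms @ 6/7 + 197.044ms (2/7)
5. 788.177ms @ 8/7 + 197.044ms (2/7)
6. 985.222ms @ 10/7 + 394.089ms (4/7)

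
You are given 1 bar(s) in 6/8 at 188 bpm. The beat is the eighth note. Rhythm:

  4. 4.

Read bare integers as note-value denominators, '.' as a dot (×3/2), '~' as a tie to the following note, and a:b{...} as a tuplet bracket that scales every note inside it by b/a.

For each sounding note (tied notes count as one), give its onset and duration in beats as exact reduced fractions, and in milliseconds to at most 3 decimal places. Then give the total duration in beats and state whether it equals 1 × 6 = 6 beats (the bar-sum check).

1) 0.0ms=0b +957.447ms=3b
2) 957.447ms=3b +957.447ms=3b
Σ=6b of 6 (188bpm 6/8) — PASS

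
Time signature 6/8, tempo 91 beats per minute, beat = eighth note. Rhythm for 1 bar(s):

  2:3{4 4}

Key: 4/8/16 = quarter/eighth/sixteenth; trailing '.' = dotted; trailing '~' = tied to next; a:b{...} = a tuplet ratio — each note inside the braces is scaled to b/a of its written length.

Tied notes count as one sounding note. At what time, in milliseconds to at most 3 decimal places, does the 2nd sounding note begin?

1. 0.0ms @ 0 + 1978.022ms (3)
2. 1978.022ms @ 3 + 1978.022ms (3)

note 2 onset = 3b = 1978.022ms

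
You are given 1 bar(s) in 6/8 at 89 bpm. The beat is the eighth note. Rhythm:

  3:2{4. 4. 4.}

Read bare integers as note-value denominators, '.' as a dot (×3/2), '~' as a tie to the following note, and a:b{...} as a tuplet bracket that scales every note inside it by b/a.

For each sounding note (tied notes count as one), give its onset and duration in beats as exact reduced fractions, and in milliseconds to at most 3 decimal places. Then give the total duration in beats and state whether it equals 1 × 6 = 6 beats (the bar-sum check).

1) 0.0ms=0b +1348.315ms=2b
2) 1348.315ms=2b +1348.315ms=2b
3) 2696.629ms=4b +1348.315ms=2b
Σ=6b of 6 (89bpm 6/8) — PASS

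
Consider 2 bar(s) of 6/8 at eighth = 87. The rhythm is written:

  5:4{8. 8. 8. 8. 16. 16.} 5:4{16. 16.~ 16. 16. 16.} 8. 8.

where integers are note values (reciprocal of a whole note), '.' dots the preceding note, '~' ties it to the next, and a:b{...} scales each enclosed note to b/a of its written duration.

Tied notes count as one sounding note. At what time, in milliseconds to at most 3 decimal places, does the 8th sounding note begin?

note 8 onset = 33/5b = 4551.724ms

1. 0.0ms @ 0 + 827.586ms (6/5)
2. 827.586ms @ 6/5 + 827.586ms (6/5)
3. 1655.172ms @ 12/5 + 827.586ms (6/5)
4. 2482.759ms @ 18/5 + 827.586ms (6/5)
5. 3310.345ms @ 24/5 + 413.793ms (3/5)
6. 3724.138ms @ 27/5 + 413.793ms (3/5)
7. 4137.931ms @ 6 + 413.793ms (3/5)
8. 4551.724ms @ 33/5 + 827.586ms (6/5)
9. 5379.31ms @ 39/5 + 413.793ms (3/5)
10. 5793.103ms @ 42/5 + 413.793ms (3/5)
11. 6206.897ms @ 9 + 1034.483ms (3/2)
12. 7241.379ms @ 21/2 + 1034.483ms (3/2)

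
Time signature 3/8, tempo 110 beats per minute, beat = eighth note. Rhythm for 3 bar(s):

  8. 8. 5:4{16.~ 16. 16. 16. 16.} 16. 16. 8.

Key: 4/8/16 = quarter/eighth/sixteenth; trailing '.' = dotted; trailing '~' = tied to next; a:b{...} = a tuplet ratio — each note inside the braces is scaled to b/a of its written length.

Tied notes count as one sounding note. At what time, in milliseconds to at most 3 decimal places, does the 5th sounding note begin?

note 5 onset = 24/5b = 2618.182ms

1. 0.0ms @ 0 + 818.182ms (3/2)
2. 818.182ms @ 3/2 + 818.182ms (3/2)
3. 1636.364ms @ 3 + 654.545ms (6/5)
4. 2290.909ms @ 21/5 + 327.273ms (3/5)
5. 2618.182ms @ 24/5 + 327.273ms (3/5)
6. 2945.455ms @ 27/5 + 327.273ms (3/5)
7. 3272.727ms @ 6 + 409.091ms (3/4)
8. 3681.818ms @ 27/4 + 409.091ms (3/4)
9. 4090.909ms @ 15/2 + 818.182ms (3/2)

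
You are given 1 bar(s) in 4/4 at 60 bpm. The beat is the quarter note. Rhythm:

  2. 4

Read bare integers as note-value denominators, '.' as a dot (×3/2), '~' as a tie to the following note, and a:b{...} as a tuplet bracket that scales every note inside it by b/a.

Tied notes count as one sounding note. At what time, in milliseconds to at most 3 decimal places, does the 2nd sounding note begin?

note 2 onset = 3b = 3000.0ms

1. 0.0ms @ 0 + 3000.0ms (3)
2. 3000.0ms @ 3 + 1000.0ms (1)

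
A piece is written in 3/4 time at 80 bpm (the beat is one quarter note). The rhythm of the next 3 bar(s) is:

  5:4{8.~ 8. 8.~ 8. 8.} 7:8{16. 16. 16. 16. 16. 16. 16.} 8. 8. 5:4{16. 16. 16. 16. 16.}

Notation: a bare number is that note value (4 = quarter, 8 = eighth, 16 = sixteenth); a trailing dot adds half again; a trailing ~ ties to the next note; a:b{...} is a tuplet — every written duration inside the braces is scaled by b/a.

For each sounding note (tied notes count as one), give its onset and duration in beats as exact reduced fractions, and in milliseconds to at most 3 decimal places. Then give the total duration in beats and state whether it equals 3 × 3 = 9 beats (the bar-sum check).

1) 0.0ms=0b +900.0ms=6/5b
2) 900.0ms=6/5b +900.0ms=6/5b
3) 1800.0ms=12/5b +450.0ms=3/5b
4) 2250.0ms=3b +321.429ms=3/7b
5) 2571.429ms=24/7b +321.429ms=3/7b
6) 2892.857ms=27/7b +321.429ms=3/7b
7) 3214.286ms=30/7b +321.429ms=3/7b
8) 3535.714ms=33/7b +321.429ms=3/7b
9) 3857.143ms=36/7b +321.429ms=3/7b
10) 4178.571ms=39/7b +321.429ms=3/7b
11) 4500.0ms=6b +562.5ms=3/4b
12) 5062.5ms=27/4b +562.5ms=3/4b
13) 5625.0ms=15/2b +225.0ms=3/10b
14) 5850.0ms=39/5b +225.0ms=3/10b
15) 6075.0ms=81/10b +225.0ms=3/10b
16) 6300.0ms=42/5b +225.0ms=3/10b
17) 6525.0ms=87/10b +225.0ms=3/10b
Σ=9b of 9 (80bpm 3/4) — PASS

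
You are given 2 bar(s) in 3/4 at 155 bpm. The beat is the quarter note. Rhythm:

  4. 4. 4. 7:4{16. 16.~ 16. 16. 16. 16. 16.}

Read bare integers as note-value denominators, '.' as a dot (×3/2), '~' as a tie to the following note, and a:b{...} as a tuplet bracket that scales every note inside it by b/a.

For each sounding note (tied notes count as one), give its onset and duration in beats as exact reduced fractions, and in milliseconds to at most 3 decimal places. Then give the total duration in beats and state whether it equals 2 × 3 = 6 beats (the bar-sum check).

1) 0.0ms=0b +580.645ms=3/2b
2) 580.645ms=3/2b +580.645ms=3/2b
3) 1161.29ms=3b +580.645ms=3/2b
4) 1741.935ms=9/2b +82.949ms=3/14b
5) 1824.885ms=33/7b +165.899ms=3/7b
6) 1990.783ms=36/7b +82.949ms=3/14b
7) 2073.733ms=75/14b +82.949ms=3/14b
8) 2156.682ms=39/7b +82.949ms=3/14b
9) 2239.631ms=81/14b +82.949ms=3/14b
Σ=6b of 6 (155bpm 3/4) — PASS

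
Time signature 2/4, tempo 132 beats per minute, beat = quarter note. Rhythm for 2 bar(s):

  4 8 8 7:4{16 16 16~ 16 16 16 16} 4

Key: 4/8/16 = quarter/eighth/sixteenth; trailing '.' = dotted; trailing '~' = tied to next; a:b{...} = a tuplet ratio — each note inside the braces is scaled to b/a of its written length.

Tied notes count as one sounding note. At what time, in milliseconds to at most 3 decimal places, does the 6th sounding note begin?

1. 0.0ms @ 0 + 454.545ms (1)
2. 454.545ms @ 1 + 227.273ms (1/2)
3. 681.818ms @ 3/2 + 227.273ms (1/2)
4. 909.091ms @ 2 + 64.935ms (1/7)
5. 974.026ms @ 15/7 + 64.935ms (1/7)
6. 1038.961ms @ 16/7 + 129.87ms (2/7)
7. 1168.831ms @ 18/7 + 64.935ms (1/7)
8. 1233.766ms @ 19/7 + 64.935ms (1/7)
9. 1298.701ms @ 20/7 + 64.935ms (1/7)
10. 1363.636ms @ 3 + 454.545ms (1)

note 6 onset = 16/7b = 1038.961ms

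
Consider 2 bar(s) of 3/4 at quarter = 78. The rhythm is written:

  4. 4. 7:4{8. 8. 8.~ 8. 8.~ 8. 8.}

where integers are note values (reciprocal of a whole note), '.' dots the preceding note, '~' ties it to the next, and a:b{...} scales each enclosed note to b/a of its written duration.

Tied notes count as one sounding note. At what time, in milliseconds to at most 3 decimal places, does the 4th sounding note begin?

note 4 onset = 24/7b = 2637.363ms

1. 0.0ms @ 0 + 1153.846ms (3/2)
2. 1153.846ms @ 3/2 + 1153.846ms (3/2)
3. 2307.692ms @ 3 + 329.67ms (3/7)
4. 2637.363ms @ 24/7 + 329.67ms (3/7)
5. 2967.033ms @ 27/7 + 659.341ms (6/7)
6. 3626.374ms @ 33/7 + 659.341ms (6/7)
7. 4285.714ms @ 39/7 + 329.67ms (3/7)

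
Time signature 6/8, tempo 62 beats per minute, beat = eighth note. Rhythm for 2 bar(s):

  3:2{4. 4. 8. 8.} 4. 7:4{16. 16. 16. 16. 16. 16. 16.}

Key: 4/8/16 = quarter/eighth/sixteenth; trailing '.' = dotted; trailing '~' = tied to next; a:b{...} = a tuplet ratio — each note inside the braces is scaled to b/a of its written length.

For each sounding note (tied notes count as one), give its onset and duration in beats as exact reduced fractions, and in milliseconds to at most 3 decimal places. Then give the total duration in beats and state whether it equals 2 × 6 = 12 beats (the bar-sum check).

1) 0.0ms=0b +1935.484ms=2b
2) 1935.484ms=2b +1935.484ms=2b
3) 3870.968ms=4b +967.742ms=1b
4) 4838.71ms=5b +967.742ms=1b
5) 5806.452ms=6b +2903.226ms=3b
6) 8709.677ms=9b +414.747ms=3/7b
7) 9124.424ms=66/7b +414.747ms=3/7b
8) 9539.171ms=69/7b +414.747ms=3/7b
9) 9953.917ms=72/7b +414.747ms=3/7b
10) 10368.664ms=75/7b +414.747ms=3/7b
11) 10783.41ms=78/7b +414.747ms=3/7b
12) 11198.157ms=81/7b +414.747ms=3/7b
Σ=12b of 12 (62bpm 6/8) — PASS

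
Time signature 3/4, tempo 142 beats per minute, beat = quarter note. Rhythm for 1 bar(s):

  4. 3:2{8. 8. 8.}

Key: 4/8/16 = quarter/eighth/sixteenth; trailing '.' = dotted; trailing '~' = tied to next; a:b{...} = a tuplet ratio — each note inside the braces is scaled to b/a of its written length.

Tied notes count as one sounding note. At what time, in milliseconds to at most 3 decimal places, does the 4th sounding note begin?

note 4 onset = 5/2b = 1056.338ms

1. 0.0ms @ 0 + 633.803ms (3/2)
2. 633.803ms @ 3/2 + 211.268ms (1/2)
3. 845.07ms @ 2 + 211.268ms (1/2)
4. 1056.338ms @ 5/2 + 211.268ms (1/2)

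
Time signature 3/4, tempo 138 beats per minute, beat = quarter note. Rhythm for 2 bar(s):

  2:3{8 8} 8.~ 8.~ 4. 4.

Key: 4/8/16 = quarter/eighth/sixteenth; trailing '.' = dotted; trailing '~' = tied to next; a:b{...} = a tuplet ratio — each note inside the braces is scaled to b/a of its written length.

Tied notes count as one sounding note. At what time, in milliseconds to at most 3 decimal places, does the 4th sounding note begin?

note 4 onset = 9/2b = 1956.522ms

1. 0.0ms @ 0 + 326.087ms (3/4)
2. 326.087ms @ 3/4 + 326.087ms (3/4)
3. 652.174ms @ 3/2 + 1304.348ms (3)
4. 1956.522ms @ 9/2 + 652.174ms (3/2)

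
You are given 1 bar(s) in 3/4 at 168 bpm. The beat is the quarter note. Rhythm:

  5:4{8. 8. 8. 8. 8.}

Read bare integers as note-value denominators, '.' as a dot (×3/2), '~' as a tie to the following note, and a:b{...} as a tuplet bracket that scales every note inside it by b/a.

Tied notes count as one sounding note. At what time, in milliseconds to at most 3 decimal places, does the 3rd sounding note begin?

1. 0.0ms @ 0 + 214.286ms (3/5)
2. 214.286ms @ 3/5 + 214.286ms (3/5)
3. 428.571ms @ 6/5 + 214.286ms (3/5)
4. 642.857ms @ 9/5 + 214.286ms (3/5)
5. 857.143ms @ 12/5 + 214.286ms (3/5)

note 3 onset = 6/5b = 428.571ms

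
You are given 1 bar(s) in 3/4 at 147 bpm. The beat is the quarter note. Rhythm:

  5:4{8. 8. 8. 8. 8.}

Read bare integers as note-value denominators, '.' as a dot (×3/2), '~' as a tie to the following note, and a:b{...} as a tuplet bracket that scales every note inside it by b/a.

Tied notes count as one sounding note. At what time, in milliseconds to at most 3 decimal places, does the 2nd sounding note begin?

1. 0.0ms @ 0 + 244.898ms (3/5)
2. 244.898ms @ 3/5 + 244.898ms (3/5)
3. 489.796ms @ 6/5 + 244.898ms (3/5)
4. 734.694ms @ 9/5 + 244.898ms (3/5)
5. 979.592ms @ 12/5 + 244.898ms (3/5)

note 2 onset = 3/5b = 244.898ms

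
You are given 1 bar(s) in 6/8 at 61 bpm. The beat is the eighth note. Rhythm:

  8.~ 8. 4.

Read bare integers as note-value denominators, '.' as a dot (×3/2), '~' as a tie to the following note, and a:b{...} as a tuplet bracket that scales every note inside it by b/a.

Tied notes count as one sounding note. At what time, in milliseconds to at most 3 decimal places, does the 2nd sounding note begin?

note 2 onset = 3b = 2950.82ms

1. 0.0ms @ 0 + 2950.82ms (3)
2. 2950.82ms @ 3 + 2950.82ms (3)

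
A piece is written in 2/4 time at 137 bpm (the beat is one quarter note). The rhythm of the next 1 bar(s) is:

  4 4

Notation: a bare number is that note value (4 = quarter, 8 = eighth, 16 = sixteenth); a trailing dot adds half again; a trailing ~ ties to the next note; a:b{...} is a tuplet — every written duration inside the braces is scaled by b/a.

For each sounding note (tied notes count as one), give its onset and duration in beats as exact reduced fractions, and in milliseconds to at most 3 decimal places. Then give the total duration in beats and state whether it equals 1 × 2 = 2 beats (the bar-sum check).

1) 0.0ms=0b +437.956ms=1b
2) 437.956ms=1b +437.956ms=1b
Σ=2b of 2 (137bpm 2/4) — PASS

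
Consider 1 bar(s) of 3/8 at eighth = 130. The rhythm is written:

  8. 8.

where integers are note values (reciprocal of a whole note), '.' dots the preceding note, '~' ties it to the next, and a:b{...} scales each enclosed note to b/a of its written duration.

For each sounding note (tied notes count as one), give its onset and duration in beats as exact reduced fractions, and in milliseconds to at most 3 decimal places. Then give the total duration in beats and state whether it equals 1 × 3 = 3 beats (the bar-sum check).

1) 0.0ms=0b +692.308ms=3/2b
2) 692.308ms=3/2b +692.308ms=3/2b
Σ=3b of 3 (130bpm 3/8) — PASS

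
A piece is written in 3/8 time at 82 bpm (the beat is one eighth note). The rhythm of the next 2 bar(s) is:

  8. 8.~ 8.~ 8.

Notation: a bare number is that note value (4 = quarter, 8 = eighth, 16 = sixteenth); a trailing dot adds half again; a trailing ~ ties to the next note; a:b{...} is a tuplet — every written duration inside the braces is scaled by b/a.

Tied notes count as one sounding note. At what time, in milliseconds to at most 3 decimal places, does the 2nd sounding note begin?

1. 0.0ms @ 0 + 1097.561ms (3/2)
2. 1097.561ms @ 3/2 + 3292.683ms (9/2)

note 2 onset = 3/2b = 1097.561ms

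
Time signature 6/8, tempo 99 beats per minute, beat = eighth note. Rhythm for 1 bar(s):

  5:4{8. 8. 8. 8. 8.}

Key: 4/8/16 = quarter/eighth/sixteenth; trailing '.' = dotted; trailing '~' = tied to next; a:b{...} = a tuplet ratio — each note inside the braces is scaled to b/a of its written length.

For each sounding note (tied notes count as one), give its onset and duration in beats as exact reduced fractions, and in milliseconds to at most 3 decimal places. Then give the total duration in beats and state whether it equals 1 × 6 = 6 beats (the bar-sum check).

1) 0.0ms=0b +727.273ms=6/5b
2) 727.273ms=6/5b +727.273ms=6/5b
3) 1454.545ms=12/5b +727.273ms=6/5b
4) 2181.818ms=18/5b +727.273ms=6/5b
5) 2909.091ms=24/5b +727.273ms=6/5b
Σ=6b of 6 (99bpm 6/8) — PASS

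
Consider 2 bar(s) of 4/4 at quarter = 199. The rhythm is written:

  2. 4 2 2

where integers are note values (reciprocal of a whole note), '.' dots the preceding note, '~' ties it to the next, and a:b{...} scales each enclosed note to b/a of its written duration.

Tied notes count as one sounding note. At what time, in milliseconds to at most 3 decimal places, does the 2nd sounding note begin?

1. 0.0ms @ 0 + 904.523ms (3)
2. 904.523ms @ 3 + 301.508ms (1)
3. 1206.03ms @ 4 + 603.015ms (2)
4. 1809.045ms @ 6 + 603.015ms (2)

note 2 onset = 3b = 904.523ms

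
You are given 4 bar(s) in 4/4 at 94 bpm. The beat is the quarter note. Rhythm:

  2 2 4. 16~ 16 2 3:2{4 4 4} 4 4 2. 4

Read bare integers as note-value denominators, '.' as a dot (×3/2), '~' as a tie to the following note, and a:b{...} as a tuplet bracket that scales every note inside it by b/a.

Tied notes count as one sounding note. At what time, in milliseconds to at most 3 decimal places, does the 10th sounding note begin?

note 10 onset = 11b = 7021.277ms

1. 0.0ms @ 0 + 1276.596ms (2)
2. 1276.596ms @ 2 + 1276.596ms (2)
3. 2553.191ms @ 4 + 957.447ms (3/2)
4. 3510.638ms @ 11/2 + 319.149ms (1/2)
5. 3829.787ms @ 6 + 1276.596ms (2)
6. 5106.383ms @ 8 + 425.532ms (2/3)
7. 5531.915ms @ 26/3 + 425.532ms (2/3)
8. 5957.447ms @ 28/3 + 425.532ms (2/3)
9. 6382.979ms @ 10 + 638.298ms (1)
10. 7021.277ms @ 11 + 638.298ms (1)
11. 7659.574ms @ 12 + 1914.894ms (3)
12. 9574.468ms @ 15 + 638.298ms (1)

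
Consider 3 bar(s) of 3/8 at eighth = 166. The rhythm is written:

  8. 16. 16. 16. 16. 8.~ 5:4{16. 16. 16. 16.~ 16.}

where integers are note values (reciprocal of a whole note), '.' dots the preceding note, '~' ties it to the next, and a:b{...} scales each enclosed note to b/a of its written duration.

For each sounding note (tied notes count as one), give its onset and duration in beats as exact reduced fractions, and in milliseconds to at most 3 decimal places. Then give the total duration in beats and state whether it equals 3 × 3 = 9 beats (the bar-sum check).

1) 0.0ms=0b +542.169ms=3/2b
2) 542.169ms=3/2b +271.084ms=3/4b
3) 813.253ms=9/4b +271.084ms=3/4b
4) 1084.337ms=3b +271.084ms=3/4b
5) 1355.422ms=15/4b +271.084ms=3/4b
6) 1626.506ms=9/2b +759.036ms=21/10b
7) 2385.542ms=33/5b +216.867ms=3/5b
8) 2602.41ms=36/5b +216.867ms=3/5b
9) 2819.277ms=39/5b +433.735ms=6/5b
Σ=9b of 9 (166bpm 3/8) — PASS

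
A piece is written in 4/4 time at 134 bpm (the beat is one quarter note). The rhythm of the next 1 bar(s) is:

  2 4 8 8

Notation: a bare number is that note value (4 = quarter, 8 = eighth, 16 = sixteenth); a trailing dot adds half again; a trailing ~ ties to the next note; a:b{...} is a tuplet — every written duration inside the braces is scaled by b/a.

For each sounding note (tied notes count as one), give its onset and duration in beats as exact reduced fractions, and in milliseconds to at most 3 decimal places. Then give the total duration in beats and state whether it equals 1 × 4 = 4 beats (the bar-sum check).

1) 0.0ms=0b +895.522ms=2b
2) 895.522ms=2b +447.761ms=1b
3) 1343.284ms=3b +223.881ms=1/2b
4) 1567.164ms=7/2b +223.881ms=1/2b
Σ=4b of 4 (134bpm 4/4) — PASS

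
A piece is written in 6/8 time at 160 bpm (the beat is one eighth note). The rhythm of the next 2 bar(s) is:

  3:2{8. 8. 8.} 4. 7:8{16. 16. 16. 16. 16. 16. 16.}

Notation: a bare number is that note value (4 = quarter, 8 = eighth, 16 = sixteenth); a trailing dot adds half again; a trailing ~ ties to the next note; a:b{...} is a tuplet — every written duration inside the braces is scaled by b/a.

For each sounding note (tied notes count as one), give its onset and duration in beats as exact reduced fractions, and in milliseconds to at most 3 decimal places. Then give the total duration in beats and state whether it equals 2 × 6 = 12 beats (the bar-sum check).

1) 0.0ms=0b +375.0ms=1b
2) 375.0ms=1b +375.0ms=1b
3) 750.0ms=2b +375.0ms=1b
4) 1125.0ms=3b +1125.0ms=3b
5) 2250.0ms=6b +321.429ms=6/7b
6) 2571.429ms=48/7b +321.429ms=6/7b
7) 2892.857ms=54/7b +321.429ms=6/7b
8) 3214.286ms=60/7b +321.429ms=6/7b
9) 3535.714ms=66/7b +321.429ms=6/7b
10) 3857.143ms=72/7b +321.429ms=6/7b
11) 4178.571ms=78/7b +321.429ms=6/7b
Σ=12b of 12 (160bpm 6/8) — PASS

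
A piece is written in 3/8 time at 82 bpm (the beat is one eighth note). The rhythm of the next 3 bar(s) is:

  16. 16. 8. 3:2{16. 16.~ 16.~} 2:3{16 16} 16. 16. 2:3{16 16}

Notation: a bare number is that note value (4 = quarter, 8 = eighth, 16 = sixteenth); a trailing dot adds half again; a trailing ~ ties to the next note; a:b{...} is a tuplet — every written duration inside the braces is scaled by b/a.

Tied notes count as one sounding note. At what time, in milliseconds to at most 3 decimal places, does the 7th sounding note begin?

1. 0.0ms @ 0 + 548.78ms (3/4)
2. 548.78ms @ 3/4 + 548.78ms (3/4)
3. 1097.561ms @ 3/2 + 1097.561ms (3/2)
4. 2195.122ms @ 3 + 365.854ms (1/2)
5. 2560.976ms @ 7/2 + 1280.488ms (7/4)
6. 3841.463ms @ 21/4 + 548.78ms (3/4)
7. 4390.244ms @ 6 + 548.78ms (3/4)
8. 4939.024ms @ 27/4 + 548.78ms (3/4)
9. 5487.805ms @ 15/2 + 548.78ms (3/4)
10. 6036.585ms @ 33/4 + 548.78ms (3/4)

note 7 onset = 6b = 4390.244ms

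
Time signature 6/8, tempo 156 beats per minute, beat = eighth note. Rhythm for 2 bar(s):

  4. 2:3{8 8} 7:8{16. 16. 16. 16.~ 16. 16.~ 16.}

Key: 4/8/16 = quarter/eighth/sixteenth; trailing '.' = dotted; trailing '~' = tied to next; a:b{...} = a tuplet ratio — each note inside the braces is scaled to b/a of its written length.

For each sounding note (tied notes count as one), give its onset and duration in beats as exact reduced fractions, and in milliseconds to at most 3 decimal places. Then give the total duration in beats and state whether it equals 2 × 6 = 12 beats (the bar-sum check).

1) 0.0ms=0b +1153.846ms=3b
2) 1153.846ms=3b +576.923ms=3/2b
3) 1730.769ms=9/2b +576.923ms=3/2b
4) 2307.692ms=6b +329.67ms=6/7b
5) 2637.363ms=48/7b +329.67ms=6/7b
6) 2967.033ms=54/7b +329.67ms=6/7b
7) 3296.703ms=60/7b +659.341ms=12/7b
8) 3956.044ms=72/7b +659.341ms=12/7b
Σ=12b of 12 (156bpm 6/8) — PASS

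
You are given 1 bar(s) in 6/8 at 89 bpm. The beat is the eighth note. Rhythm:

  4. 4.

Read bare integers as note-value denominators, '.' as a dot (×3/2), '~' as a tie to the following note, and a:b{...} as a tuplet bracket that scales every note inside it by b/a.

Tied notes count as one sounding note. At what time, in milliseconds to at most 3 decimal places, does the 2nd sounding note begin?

1. 0.0ms @ 0 + 2022.472ms (3)
2. 2022.472ms @ 3 + 2022.472ms (3)

note 2 onset = 3b = 2022.472ms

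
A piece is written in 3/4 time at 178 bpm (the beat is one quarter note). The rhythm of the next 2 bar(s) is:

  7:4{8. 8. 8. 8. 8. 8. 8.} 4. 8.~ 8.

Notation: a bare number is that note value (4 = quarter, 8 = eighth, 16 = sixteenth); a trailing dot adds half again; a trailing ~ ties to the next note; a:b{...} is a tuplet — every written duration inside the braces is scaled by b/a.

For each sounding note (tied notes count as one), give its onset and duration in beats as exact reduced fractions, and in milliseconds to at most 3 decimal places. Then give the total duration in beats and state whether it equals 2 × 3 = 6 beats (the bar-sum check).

1) 0.0ms=0b +144.462ms=3/7b
2) 144.462ms=3/7b +144.462ms=3/7b
3) 288.925ms=6/7b +144.462ms=3/7b
4) 433.387ms=9/7b +144.462ms=3/7b
5) 577.849ms=12/7b +144.462ms=3/7b
6) 722.311ms=15/7b +144.462ms=3/7b
7) 866.774ms=18/7b +144.462ms=3/7b
8) 1011.236ms=3b +505.618ms=3/2b
9) 1516.854ms=9/2b +505.618ms=3/2b
Σ=6b of 6 (178bpm 3/4) — PASS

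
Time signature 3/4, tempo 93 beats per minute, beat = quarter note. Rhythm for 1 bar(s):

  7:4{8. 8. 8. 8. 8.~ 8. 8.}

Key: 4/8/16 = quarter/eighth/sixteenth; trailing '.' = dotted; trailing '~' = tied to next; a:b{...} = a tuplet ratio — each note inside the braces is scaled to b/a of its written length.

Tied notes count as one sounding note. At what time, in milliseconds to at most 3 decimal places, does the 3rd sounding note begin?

note 3 onset = 6/7b = 552.995ms

1. 0.0ms @ 0 + 276.498ms (3/7)
2. 276.498ms @ 3/7 + 276.498ms (3/7)
3. 552.995ms @ 6/7 + 276.498ms (3/7)
4. 829.493ms @ 9/7 + 276.498ms (3/7)
5. 1105.991ms @ 12/7 + 552.995ms (6/7)
6. 1658.986ms @ 18/7 + 276.498ms (3/7)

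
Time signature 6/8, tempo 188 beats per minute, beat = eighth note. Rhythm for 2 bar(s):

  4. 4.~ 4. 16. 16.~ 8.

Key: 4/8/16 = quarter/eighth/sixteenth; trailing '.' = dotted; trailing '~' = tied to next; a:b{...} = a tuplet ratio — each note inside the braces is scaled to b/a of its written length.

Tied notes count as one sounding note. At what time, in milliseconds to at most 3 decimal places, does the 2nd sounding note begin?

note 2 onset = 3b = 957.447ms

1. 0.0ms @ 0 + 957.447ms (3)
2. 957.447ms @ 3 + 1914.894ms (6)
3. 2872.34ms @ 9 + 239.362ms (3/4)
4. 3111.702ms @ 39/4 + 718.085ms (9/4)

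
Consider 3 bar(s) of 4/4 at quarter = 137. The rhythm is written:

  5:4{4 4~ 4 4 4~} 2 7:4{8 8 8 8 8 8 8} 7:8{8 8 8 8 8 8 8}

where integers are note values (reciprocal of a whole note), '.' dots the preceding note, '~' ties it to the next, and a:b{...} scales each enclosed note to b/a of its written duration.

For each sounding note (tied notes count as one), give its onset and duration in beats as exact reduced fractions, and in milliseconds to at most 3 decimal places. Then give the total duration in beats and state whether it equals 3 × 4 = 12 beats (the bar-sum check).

1) 0.0ms=0b +350.365ms=4/5b
2) 350.365ms=4/5b +700.73ms=8/5b
3) 1051.095ms=12/5b +350.365ms=4/5b
4) 1401.46ms=16/5b +1226.277ms=14/5b
5) 2627.737ms=6b +125.13ms=2/7b
6) 2752.868ms=44/7b +125.13ms=2/7b
7) 2877.998ms=46/7b +125.13ms=2/7b
8) 3003.128ms=48/7b +125.13ms=2/7b
9) 3128.259ms=50/7b +125.13ms=2/7b
10) 3253.389ms=52/7b +125.13ms=2/7b
11) 3378.519ms=54/7b +125.13ms=2/7b
12) 3503.65ms=8b +250.261ms=4/7b
13) 3753.91ms=60/7b +250.261ms=4/7b
14) 4004.171ms=64/7b +250.261ms=4/7b
15) 4254.432ms=68/7b +250.261ms=4/7b
16) 4504.692ms=72/7b +250.261ms=4/7b
17) 4754.953ms=76/7b +250.261ms=4/7b
18) 5005.214ms=80/7b +250.261ms=4/7b
Σ=12b of 12 (137bpm 4/4) — PASS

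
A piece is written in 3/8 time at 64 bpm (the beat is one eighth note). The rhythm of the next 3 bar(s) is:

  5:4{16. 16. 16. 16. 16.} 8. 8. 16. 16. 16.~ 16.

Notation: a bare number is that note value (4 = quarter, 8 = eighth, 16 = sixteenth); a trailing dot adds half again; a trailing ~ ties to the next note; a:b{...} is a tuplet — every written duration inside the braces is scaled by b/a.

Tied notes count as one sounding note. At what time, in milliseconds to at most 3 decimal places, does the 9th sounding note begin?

1. 0.0ms @ 0 + 562.5ms (3/5)
2. 562.5ms @ 3/5 + 562.5ms (3/5)
3. 1125.0ms @ 6/5 + 562.5ms (3/5)
4. 1687.5ms @ 9/5 + 562.5ms (3/5)
5. 2250.0ms @ 12/5 + 562.5ms (3/5)
6. 2812.5ms @ 3 + 1406.25ms (3/2)
7. 4218.75ms @ 9/2 + 1406.25ms (3/2)
8. 5625.0ms @ 6 + 703.125ms (3/4)
9. 6328.125ms @ 27/4 + 703.125ms (3/4)
10. 7031.25ms @ 15/2 + 1406.25ms (3/2)

note 9 onset = 27/4b = 6328.125ms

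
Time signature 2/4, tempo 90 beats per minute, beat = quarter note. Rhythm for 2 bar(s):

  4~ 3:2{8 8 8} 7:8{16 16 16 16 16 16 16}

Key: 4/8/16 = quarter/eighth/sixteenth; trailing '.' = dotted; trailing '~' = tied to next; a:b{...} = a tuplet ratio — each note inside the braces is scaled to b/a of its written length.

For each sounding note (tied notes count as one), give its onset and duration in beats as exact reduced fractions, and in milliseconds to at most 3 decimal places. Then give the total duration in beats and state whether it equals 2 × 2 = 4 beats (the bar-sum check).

1) 0.0ms=0b +888.889ms=4/3b
2) 888.889ms=4/3b +222.222ms=1/3b
3) 1111.111ms=5/3b +222.222ms=1/3b
4) 1333.333ms=2b +190.476ms=2/7b
5) 1523.81ms=16/7b +190.476ms=2/7b
6) 1714.286ms=18/7b +190.476ms=2/7b
7) 1904.762ms=20/7b +190.476ms=2/7b
8) 2095.238ms=22/7b +190.476ms=2/7b
9) 2285.714ms=24/7b +190.476ms=2/7b
10) 2476.19ms=26/7b +190.476ms=2/7b
Σ=4b of 4 (90bpm 2/4) — PASS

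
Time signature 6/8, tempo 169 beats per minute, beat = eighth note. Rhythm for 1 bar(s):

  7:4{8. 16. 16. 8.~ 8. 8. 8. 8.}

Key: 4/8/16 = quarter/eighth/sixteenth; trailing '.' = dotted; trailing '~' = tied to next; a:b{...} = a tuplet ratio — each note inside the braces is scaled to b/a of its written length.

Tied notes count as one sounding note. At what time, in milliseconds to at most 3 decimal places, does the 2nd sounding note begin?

note 2 onset = 6/7b = 304.311ms

1. 0.0ms @ 0 + 304.311ms (6/7)
2. 304.311ms @ 6/7 + 152.156ms (3/7)
3. 456.467ms @ 9/7 + 152.156ms (3/7)
4. 608.622ms @ 12/7 + 608.622ms (12/7)
5. 1217.244ms @ 24/7 + 304.311ms (6/7)
6. 1521.555ms @ 30/7 + 304.311ms (6/7)
7. 1825.866ms @ 36/7 + 304.311ms (6/7)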